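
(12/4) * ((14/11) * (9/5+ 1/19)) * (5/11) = 672/209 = 3.22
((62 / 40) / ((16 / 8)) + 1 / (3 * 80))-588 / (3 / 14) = -658373 / 240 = -2743.22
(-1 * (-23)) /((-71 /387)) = -8901 /71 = -125.37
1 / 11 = 0.09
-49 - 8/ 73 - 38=-6359/ 73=-87.11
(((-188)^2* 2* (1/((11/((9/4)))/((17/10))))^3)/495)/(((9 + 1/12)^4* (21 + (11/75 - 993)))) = -3417855952176/3765986276079142225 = -0.00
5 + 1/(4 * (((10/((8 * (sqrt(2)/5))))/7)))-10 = -5 + 7 * sqrt(2)/25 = -4.60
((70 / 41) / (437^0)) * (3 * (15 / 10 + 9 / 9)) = 525 / 41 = 12.80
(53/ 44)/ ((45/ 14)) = 371/ 990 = 0.37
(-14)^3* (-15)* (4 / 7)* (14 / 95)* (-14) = -921984 / 19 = -48525.47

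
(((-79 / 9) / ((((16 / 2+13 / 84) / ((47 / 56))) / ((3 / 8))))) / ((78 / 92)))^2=7292989201 / 45676238400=0.16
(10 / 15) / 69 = 0.01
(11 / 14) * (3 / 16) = 0.15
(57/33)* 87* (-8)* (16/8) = -26448/11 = -2404.36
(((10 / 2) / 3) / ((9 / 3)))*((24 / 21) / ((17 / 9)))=40 / 119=0.34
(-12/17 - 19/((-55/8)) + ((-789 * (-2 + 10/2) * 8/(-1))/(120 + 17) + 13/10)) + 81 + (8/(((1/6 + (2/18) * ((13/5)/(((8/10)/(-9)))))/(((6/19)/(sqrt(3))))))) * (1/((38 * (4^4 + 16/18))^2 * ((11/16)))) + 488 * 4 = 557104813/256190 - 972 * sqrt(3)/233158309373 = 2174.58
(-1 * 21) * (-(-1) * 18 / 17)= -378 / 17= -22.24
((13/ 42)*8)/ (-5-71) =-13/ 399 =-0.03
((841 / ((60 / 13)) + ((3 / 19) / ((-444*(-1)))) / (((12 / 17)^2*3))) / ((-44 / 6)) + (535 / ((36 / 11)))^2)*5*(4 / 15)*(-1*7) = -74919517532237 / 300659040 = -249184.32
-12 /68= -3 /17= -0.18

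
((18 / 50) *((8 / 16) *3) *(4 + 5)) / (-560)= -243 / 28000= -0.01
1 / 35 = 0.03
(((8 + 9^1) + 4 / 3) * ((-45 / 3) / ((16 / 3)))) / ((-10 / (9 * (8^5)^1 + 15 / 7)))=340625835 / 224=1520651.05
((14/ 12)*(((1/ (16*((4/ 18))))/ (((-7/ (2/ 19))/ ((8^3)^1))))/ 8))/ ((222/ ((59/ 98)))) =-59/ 68894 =-0.00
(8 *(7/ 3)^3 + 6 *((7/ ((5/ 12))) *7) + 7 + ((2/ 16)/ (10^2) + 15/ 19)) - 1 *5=332432353/ 410400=810.02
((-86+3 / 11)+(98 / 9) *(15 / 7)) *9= -6177 / 11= -561.55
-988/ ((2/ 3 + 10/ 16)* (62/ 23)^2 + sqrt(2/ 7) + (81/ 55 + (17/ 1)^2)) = -63199090287813480/ 19180906169063887 + 30108988681200* sqrt(14)/ 19180906169063887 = -3.29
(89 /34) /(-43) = -89 /1462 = -0.06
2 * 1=2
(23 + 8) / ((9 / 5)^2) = 775 / 81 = 9.57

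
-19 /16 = -1.19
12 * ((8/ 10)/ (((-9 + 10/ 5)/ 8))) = -384/ 35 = -10.97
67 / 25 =2.68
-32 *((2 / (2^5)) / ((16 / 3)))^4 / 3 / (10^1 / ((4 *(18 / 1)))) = -243 / 167772160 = -0.00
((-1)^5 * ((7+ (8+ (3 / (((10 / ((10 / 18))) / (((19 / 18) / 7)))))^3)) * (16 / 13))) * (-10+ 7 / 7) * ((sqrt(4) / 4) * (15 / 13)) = 32406125495 / 338063544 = 95.86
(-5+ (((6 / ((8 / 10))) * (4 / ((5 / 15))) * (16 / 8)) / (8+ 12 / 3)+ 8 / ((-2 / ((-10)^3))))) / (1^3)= 4010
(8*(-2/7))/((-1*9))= 16/63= 0.25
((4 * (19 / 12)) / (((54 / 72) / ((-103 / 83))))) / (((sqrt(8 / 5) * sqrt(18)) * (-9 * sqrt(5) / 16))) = 31312 / 20169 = 1.55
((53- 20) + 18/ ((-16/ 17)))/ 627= 37/ 1672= 0.02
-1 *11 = -11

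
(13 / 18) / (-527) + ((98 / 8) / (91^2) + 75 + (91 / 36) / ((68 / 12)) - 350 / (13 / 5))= -47428076 / 801567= -59.17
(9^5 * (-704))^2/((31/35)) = 60483714819010560/31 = 1951087574806792.26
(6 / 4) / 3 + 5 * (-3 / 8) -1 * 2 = -27 / 8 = -3.38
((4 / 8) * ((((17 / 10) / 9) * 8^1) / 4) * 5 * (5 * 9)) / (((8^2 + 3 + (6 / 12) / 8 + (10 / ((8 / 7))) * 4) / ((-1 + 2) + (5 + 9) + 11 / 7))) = 78880 / 11431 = 6.90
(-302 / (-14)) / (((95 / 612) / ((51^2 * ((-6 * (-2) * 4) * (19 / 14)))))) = 5768726688 / 245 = 23545823.22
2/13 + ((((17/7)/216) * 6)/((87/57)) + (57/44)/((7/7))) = 1.49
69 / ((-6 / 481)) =-11063 / 2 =-5531.50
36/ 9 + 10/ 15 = 14/ 3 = 4.67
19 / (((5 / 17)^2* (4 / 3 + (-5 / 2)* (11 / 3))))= -32946 / 1175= -28.04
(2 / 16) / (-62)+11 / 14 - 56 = -191711 / 3472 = -55.22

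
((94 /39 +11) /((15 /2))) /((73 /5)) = 1046 /8541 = 0.12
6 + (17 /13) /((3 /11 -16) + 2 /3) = 38205 /6461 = 5.91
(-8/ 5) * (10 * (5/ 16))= -5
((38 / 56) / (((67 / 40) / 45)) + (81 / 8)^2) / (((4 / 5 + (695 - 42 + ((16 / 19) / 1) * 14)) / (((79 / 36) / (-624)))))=-232482385 / 364404805632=-0.00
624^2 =389376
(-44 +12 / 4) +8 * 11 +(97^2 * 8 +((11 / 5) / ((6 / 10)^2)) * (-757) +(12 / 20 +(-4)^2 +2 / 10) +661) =3211681 / 45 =71370.69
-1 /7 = -0.14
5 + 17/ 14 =87/ 14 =6.21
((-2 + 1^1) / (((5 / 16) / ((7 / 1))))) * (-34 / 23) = 3808 / 115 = 33.11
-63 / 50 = -1.26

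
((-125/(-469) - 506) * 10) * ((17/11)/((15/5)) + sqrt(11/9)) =-790630 * sqrt(11)/469 - 13440710/5159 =-8196.39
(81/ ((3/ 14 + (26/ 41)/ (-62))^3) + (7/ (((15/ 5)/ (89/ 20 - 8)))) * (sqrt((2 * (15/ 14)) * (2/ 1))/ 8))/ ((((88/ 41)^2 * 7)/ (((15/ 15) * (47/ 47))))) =13698892701360279/ 46339794556088 - 119351 * sqrt(210)/ 26019840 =295.55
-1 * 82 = -82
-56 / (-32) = 7 / 4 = 1.75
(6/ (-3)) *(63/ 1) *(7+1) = -1008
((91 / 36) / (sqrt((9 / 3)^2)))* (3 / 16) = 91 / 576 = 0.16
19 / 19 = 1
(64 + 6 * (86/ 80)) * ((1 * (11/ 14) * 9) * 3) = 418473/ 280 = 1494.55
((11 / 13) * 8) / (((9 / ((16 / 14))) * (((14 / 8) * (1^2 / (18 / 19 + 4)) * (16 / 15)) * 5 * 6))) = 8272 / 108927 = 0.08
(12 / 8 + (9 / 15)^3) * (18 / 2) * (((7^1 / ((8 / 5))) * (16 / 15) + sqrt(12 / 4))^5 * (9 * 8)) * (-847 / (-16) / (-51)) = -80529355907 / 12750-29762942209 * sqrt(3) / 8500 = -12380842.98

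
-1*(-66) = 66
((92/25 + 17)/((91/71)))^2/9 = 1347403849/46580625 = 28.93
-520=-520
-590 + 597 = 7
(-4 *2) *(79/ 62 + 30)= -7756/ 31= -250.19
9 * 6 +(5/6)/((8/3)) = 869/16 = 54.31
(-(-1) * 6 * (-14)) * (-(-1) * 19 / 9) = -532 / 3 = -177.33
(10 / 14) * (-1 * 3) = -15 / 7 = -2.14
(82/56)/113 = 41/3164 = 0.01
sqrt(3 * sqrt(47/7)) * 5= 5 * sqrt(3) * 47^(1/4) * 7^(3/4)/7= 13.94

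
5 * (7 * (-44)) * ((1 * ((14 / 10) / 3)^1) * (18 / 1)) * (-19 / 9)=81928 / 3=27309.33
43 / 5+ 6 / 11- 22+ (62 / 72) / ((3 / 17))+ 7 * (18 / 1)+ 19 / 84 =1229222 / 10395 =118.25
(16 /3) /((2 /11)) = 88 /3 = 29.33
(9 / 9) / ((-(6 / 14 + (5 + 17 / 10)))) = -70 / 499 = -0.14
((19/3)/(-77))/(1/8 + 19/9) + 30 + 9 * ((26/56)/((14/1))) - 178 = -14652095/99176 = -147.74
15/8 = 1.88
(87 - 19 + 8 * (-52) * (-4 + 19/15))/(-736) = -4519/2760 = -1.64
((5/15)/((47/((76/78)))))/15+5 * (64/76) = 6599522/1567215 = 4.21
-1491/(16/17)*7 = -177429/16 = -11089.31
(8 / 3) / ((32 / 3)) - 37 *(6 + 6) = -1775 / 4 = -443.75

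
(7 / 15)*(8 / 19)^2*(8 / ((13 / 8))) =28672 / 70395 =0.41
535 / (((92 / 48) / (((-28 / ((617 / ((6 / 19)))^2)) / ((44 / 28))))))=-45299520 / 34769468437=-0.00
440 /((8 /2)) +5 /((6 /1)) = 665 /6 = 110.83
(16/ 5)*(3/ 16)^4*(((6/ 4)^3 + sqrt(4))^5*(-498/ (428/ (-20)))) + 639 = 7553447645139/ 7180648448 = 1051.92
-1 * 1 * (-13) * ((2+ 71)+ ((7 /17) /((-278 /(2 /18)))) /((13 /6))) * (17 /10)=3363727 /2085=1613.30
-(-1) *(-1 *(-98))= 98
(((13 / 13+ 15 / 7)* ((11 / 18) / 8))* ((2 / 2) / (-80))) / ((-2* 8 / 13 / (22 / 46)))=17303 / 14837760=0.00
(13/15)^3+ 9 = 32572/3375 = 9.65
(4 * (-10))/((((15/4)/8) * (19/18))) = -1536/19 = -80.84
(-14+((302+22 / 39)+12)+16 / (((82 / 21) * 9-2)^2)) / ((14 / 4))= 39434719 / 459186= 85.88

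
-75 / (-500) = 3 / 20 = 0.15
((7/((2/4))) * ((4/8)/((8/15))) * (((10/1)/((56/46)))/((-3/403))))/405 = -46345/1296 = -35.76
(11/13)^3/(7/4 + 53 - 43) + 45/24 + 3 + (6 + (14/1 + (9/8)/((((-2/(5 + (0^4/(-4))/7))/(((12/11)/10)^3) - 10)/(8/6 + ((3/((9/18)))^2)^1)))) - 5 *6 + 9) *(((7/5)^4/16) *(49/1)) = -8.39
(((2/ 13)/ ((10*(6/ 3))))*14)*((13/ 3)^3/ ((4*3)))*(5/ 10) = 1183/ 3240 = 0.37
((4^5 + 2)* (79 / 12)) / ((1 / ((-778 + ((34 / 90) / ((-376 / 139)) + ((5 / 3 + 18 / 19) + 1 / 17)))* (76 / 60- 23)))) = 54573371511133 / 479400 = 113836820.01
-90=-90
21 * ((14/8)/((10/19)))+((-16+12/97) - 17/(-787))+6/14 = 1162771789/21374920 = 54.40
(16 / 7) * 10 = 160 / 7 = 22.86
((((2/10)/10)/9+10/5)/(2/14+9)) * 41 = 258587/28800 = 8.98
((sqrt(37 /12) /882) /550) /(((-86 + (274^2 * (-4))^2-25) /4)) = sqrt(111) /65621290525733250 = 0.00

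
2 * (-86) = -172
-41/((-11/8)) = 328/11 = 29.82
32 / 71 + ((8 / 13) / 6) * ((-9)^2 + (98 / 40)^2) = 9.37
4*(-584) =-2336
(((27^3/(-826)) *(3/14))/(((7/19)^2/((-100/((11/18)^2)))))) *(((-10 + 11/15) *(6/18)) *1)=-533343558780/17140739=-31115.55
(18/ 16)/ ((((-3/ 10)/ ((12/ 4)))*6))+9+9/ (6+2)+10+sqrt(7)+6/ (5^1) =22.10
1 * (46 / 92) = 1 / 2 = 0.50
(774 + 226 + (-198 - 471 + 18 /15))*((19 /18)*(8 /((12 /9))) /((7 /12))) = 126236 /35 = 3606.74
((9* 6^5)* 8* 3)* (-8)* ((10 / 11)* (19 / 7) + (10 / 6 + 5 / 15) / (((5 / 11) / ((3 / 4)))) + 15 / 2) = -68635828224 / 385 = -178274878.50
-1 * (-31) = 31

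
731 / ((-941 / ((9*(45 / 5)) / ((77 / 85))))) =-5032935 / 72457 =-69.46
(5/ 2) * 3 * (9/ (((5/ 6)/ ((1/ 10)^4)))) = 81/ 10000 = 0.01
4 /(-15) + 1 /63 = -79 /315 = -0.25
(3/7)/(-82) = -3/574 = -0.01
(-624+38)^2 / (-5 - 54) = -343396 / 59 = -5820.27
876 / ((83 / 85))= 74460 / 83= 897.11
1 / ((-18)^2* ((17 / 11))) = 11 / 5508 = 0.00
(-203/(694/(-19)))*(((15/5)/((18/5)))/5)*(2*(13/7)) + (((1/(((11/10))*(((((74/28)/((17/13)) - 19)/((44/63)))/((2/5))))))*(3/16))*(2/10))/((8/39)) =3.44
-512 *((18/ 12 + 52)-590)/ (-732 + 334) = -137344/ 199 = -690.17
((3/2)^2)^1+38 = 161/4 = 40.25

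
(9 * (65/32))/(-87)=-195/928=-0.21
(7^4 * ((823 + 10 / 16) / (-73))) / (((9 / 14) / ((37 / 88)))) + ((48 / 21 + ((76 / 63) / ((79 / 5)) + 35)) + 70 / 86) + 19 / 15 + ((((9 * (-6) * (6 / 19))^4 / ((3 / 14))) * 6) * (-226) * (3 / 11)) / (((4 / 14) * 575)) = -373338482004969028998379 / 412082212296031200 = -905980.58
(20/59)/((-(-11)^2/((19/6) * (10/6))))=-950/64251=-0.01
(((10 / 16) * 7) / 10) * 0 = 0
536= 536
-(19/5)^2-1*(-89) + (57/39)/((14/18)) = 173899/2275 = 76.44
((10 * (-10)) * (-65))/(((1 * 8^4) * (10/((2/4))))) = 325/4096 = 0.08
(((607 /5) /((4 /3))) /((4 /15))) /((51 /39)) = 71019 /272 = 261.10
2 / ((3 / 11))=22 / 3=7.33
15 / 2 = 7.50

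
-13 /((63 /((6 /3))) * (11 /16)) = -416 /693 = -0.60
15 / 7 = 2.14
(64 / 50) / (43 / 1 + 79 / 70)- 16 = -246672 / 15445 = -15.97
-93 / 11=-8.45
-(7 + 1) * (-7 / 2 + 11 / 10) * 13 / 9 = 416 / 15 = 27.73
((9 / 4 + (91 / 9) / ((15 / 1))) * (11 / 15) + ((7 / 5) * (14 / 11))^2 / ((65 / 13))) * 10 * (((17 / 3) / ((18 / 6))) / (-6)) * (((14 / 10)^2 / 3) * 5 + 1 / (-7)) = -18986197754 / 694645875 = -27.33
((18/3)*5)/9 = 10/3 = 3.33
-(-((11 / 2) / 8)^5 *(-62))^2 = -24925865041561 / 274877906944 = -90.68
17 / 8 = 2.12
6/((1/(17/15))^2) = 578/75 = 7.71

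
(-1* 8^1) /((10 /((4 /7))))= -16 /35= -0.46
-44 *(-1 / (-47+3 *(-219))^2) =1 / 11264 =0.00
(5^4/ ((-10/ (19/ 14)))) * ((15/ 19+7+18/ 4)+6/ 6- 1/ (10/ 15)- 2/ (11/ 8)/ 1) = -67500/ 77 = -876.62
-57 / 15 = -3.80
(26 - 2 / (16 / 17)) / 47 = 0.51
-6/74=-3/37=-0.08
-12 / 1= -12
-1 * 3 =-3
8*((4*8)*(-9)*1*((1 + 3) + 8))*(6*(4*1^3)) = -663552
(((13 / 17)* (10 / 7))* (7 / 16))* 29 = 1885 / 136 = 13.86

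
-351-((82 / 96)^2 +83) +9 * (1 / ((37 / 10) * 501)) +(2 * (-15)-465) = -13235948243 / 14236416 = -929.72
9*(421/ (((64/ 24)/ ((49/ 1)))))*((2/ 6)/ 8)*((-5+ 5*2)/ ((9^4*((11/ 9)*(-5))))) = -20629/ 57024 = -0.36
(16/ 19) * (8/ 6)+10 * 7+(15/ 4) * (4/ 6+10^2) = 51143/ 114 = 448.62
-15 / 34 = -0.44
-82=-82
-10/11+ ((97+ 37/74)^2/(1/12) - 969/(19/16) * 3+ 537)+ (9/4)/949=4683482123/41756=112163.09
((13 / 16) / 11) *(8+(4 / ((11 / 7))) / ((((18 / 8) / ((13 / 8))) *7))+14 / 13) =3005 / 4356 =0.69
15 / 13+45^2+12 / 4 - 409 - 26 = 1594.15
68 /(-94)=-34 /47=-0.72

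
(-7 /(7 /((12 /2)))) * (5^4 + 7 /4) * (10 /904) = -37605 /904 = -41.60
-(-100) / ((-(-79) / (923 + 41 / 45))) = 831520 / 711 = 1169.51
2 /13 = 0.15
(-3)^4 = 81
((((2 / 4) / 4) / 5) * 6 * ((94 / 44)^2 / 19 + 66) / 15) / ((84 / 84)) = 121829 / 183920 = 0.66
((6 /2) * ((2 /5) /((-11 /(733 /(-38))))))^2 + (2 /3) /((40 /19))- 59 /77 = 364951649 /91730100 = 3.98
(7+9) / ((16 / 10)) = 10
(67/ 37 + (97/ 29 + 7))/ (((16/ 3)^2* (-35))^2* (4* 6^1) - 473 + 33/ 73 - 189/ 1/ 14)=0.00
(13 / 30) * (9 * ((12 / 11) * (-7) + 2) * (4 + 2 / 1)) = -7254 / 55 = -131.89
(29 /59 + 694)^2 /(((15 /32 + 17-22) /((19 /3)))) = -204160396000 /302847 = -674137.09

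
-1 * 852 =-852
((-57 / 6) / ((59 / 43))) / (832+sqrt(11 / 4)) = -1359488 / 163364215+817*sqrt(11) / 163364215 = -0.01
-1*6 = -6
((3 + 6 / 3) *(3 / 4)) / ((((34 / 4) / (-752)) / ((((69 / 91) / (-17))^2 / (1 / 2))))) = -53704080 / 40684553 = -1.32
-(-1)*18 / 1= 18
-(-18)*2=36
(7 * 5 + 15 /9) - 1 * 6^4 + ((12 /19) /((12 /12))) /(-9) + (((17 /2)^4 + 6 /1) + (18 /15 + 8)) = 18129917 /4560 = 3975.86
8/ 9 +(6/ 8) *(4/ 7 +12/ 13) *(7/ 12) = 361/ 234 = 1.54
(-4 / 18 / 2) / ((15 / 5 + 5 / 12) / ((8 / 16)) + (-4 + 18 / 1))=-2 / 375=-0.01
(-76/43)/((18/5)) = -190/387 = -0.49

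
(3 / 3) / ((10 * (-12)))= -1 / 120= -0.01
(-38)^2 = 1444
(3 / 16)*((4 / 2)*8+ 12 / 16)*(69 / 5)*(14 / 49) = 13869 / 1120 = 12.38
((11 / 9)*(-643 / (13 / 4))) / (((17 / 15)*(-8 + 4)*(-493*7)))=-35365 / 2288013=-0.02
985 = 985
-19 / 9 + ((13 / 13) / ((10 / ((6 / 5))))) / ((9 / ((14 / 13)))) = -6133 / 2925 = -2.10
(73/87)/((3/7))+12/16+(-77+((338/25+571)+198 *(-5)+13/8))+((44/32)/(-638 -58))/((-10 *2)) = -478.15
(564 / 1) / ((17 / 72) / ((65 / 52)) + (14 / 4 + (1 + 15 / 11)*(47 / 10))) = 55836 / 1465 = 38.11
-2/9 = -0.22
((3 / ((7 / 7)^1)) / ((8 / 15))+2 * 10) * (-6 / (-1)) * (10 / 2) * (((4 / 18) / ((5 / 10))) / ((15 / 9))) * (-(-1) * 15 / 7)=3075 / 7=439.29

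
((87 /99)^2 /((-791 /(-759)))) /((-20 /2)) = -19343 /261030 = -0.07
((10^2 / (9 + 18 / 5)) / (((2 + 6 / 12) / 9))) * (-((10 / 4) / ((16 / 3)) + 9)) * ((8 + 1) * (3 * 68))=-3476925 / 7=-496703.57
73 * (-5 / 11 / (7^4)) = -365 / 26411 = -0.01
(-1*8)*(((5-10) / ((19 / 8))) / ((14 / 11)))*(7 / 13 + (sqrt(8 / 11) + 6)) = 320*sqrt(22) / 133 + 149600 / 1729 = 97.81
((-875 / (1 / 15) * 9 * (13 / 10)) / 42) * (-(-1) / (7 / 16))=-58500 / 7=-8357.14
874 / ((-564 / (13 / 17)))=-1.19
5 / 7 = 0.71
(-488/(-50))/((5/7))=1708/125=13.66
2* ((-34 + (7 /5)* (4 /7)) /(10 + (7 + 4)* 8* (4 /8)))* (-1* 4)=664 /135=4.92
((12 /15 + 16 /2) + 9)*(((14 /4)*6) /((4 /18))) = 1682.10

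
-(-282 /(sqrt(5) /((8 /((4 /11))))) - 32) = 32 + 6204* sqrt(5) /5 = 2806.51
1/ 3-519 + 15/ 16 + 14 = -24179/ 48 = -503.73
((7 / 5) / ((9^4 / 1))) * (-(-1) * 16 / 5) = 112 / 164025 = 0.00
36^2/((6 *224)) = 27/28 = 0.96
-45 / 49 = -0.92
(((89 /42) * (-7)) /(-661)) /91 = 89 /360906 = 0.00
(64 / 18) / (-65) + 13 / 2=7541 / 1170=6.45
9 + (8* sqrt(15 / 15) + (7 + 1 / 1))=25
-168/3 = -56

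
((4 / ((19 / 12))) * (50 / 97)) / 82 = 1200 / 75563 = 0.02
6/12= 1/2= 0.50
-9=-9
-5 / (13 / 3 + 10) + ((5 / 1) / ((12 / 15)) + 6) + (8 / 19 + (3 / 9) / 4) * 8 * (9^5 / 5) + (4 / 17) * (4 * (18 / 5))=13241458249 / 277780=47668.87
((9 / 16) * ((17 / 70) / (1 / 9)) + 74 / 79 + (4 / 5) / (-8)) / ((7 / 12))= 109689 / 30968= 3.54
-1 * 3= -3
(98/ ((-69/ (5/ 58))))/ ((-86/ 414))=735/ 1247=0.59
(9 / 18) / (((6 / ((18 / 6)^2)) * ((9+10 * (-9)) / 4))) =-1 / 27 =-0.04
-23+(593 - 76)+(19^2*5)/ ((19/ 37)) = 4009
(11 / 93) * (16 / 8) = 22 / 93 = 0.24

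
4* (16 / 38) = 32 / 19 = 1.68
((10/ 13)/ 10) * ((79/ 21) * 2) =158/ 273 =0.58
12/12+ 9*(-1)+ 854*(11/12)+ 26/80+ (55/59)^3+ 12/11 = 210661001971/271100280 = 777.06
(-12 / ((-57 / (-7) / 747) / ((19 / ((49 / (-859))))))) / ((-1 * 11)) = -2566692 / 77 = -33333.66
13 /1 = 13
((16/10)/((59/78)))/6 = 104/295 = 0.35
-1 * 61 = -61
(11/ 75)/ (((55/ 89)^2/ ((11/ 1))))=7921/ 1875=4.22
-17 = -17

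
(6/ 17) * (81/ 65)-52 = -56974/ 1105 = -51.56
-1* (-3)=3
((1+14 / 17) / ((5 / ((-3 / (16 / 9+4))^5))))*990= -44036795583 / 3231734272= -13.63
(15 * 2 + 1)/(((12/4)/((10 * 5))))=1550/3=516.67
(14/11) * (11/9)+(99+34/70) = 31828/315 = 101.04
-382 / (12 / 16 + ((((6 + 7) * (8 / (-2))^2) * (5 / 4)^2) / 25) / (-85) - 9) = 129880 / 2857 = 45.46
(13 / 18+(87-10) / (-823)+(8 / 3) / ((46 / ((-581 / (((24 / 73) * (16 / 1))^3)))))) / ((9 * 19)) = 319345308133 / 137460752842752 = 0.00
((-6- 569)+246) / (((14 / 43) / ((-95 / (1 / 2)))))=191995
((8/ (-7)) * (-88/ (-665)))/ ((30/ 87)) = -10208/ 23275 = -0.44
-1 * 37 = -37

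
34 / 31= 1.10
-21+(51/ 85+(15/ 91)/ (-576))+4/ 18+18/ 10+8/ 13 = -4655243/ 262080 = -17.76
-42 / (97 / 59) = -2478 / 97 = -25.55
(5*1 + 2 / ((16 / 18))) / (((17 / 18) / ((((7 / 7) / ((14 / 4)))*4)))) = 1044 / 119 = 8.77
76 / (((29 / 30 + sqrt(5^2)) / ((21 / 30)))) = 1596 / 179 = 8.92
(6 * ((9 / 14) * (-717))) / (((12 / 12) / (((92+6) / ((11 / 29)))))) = -7859754 / 11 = -714523.09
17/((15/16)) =272/15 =18.13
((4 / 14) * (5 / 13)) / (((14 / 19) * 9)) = 95 / 5733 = 0.02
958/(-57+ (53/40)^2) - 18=-3123838/88391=-35.34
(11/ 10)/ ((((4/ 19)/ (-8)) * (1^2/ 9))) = -1881/ 5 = -376.20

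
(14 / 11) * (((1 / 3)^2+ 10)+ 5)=1904 / 99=19.23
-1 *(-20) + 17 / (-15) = 283 / 15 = 18.87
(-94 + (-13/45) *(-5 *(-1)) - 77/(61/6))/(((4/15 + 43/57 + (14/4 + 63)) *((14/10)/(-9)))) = 53729150/5477983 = 9.81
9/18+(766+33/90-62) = 10573/15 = 704.87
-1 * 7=-7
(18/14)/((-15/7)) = -3/5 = -0.60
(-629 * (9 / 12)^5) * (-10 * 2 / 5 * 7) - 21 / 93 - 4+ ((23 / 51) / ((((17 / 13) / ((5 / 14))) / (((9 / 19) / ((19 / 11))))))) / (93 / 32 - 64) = 411366823946009 / 98526638336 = 4175.18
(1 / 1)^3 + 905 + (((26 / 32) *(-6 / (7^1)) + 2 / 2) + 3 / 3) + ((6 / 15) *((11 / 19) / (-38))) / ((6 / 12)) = 91709013 / 101080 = 907.29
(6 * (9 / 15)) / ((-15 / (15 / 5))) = -18 / 25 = -0.72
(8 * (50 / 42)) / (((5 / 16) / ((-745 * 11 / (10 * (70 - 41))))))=-524480 / 609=-861.22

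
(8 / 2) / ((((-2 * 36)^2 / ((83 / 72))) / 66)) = 913 / 15552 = 0.06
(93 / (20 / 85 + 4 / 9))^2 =202464441 / 10816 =18718.98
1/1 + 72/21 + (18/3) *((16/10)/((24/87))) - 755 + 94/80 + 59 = -183567/280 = -655.60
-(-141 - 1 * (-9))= 132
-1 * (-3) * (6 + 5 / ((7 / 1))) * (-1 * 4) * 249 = -140436 / 7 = -20062.29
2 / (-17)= -2 / 17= -0.12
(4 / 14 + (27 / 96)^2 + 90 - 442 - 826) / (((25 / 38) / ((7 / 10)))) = -160384491 / 128000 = -1253.00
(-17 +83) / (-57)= -22 / 19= -1.16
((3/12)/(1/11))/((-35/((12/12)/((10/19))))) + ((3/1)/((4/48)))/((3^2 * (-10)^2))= -153/1400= -0.11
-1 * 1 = -1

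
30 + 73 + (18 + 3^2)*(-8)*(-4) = 967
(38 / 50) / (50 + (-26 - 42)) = -19 / 450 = -0.04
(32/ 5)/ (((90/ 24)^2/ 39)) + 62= 29906/ 375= 79.75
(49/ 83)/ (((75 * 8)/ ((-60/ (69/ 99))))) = -1617/ 19090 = -0.08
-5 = -5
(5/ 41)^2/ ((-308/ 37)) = -925/ 517748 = -0.00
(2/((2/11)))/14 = 11/14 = 0.79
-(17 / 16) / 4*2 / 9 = -17 / 288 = -0.06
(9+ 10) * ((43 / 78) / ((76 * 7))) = 43 / 2184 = 0.02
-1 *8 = -8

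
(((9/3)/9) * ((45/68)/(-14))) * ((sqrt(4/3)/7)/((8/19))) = -95 * sqrt(3)/26656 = -0.01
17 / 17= 1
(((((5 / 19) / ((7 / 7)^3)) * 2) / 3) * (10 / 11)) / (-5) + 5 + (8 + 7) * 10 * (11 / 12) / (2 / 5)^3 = 21602965 / 10032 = 2153.41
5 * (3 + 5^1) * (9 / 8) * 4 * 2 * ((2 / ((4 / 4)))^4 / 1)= 5760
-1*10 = -10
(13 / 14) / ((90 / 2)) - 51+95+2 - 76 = -18887 / 630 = -29.98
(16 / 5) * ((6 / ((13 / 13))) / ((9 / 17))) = 544 / 15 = 36.27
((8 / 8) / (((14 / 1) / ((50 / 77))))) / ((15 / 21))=5 / 77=0.06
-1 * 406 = -406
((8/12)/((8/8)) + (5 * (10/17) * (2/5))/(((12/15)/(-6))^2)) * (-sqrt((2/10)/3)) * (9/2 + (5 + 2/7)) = -66719 * sqrt(15)/1530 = -168.89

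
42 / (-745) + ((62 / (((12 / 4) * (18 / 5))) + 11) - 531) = -10345459 / 20115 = -514.32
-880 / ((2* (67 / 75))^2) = -275.67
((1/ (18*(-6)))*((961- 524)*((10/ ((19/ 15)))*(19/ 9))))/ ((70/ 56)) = -4370/ 81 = -53.95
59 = 59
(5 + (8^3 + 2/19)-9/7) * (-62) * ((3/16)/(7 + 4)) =-1595043/2926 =-545.13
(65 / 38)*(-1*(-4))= 6.84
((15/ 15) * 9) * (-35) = -315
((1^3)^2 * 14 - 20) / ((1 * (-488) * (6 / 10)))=0.02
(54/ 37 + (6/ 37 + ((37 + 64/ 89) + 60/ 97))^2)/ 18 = 16820125382047/ 204059550482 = 82.43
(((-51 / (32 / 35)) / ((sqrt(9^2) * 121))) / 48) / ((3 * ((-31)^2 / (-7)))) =4165 / 1607468544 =0.00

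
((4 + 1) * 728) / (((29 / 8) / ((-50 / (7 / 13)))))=-2704000 / 29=-93241.38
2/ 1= 2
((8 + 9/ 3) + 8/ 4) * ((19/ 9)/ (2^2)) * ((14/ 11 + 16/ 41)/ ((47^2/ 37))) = 1142375/ 5977554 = 0.19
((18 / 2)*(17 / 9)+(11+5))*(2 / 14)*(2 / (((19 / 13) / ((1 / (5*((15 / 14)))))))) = 1.20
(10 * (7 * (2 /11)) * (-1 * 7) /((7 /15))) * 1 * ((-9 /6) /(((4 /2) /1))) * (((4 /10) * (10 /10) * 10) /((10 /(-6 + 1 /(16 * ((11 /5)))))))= -331065 /968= -342.01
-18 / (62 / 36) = -324 / 31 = -10.45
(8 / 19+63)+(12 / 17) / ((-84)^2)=12045199 / 189924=63.42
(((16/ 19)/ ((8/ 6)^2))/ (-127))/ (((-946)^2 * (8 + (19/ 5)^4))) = -1875/ 97405513116956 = -0.00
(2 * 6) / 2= 6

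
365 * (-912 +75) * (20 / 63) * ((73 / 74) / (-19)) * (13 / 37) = 1769.24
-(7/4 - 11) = 37/4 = 9.25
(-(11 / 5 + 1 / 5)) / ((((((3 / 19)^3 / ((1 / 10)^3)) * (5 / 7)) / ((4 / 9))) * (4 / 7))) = -336091 / 506250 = -0.66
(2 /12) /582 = 1 /3492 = 0.00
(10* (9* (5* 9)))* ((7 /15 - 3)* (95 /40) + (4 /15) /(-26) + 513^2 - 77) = 1065498190.96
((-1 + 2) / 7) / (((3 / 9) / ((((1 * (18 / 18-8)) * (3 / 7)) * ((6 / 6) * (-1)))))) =9 / 7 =1.29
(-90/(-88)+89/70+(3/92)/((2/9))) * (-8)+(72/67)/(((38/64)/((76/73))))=-764109803/43309805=-17.64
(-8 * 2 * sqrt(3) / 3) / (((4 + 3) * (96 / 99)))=-11 * sqrt(3) / 14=-1.36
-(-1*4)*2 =8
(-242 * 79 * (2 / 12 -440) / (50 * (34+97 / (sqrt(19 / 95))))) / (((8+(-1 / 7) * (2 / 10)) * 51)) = 1.65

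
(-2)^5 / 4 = -8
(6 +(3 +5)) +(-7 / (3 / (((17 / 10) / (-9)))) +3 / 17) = 67093 / 4590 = 14.62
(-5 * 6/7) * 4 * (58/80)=-87/7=-12.43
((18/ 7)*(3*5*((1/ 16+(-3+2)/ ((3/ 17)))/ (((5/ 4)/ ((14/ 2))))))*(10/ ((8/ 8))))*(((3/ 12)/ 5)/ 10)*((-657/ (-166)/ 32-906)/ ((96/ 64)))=776659221/ 21248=36552.11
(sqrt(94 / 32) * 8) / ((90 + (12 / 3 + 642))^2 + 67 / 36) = 72 * sqrt(47) / 19501123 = 0.00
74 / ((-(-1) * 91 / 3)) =222 / 91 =2.44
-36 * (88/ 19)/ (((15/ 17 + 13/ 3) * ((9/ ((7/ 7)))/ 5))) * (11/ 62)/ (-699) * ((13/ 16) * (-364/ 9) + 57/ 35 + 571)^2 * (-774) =-40912614802195499/ 40246808805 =-1016543.08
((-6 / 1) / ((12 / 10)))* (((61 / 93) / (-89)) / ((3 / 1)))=305 / 24831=0.01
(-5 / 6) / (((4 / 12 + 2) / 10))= -25 / 7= -3.57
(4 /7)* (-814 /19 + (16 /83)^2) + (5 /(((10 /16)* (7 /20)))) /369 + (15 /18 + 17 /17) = -15257858683 /676182906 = -22.56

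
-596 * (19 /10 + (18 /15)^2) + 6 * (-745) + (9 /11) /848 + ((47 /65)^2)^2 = -1075719558283207 /166510630000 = -6460.37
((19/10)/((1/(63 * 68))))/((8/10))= 20349/2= 10174.50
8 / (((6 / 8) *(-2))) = -16 / 3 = -5.33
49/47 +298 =14055/47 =299.04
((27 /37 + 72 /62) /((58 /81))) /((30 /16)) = 234252 /166315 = 1.41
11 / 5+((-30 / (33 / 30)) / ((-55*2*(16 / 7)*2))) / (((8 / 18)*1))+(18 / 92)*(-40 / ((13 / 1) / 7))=-21904409 / 11577280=-1.89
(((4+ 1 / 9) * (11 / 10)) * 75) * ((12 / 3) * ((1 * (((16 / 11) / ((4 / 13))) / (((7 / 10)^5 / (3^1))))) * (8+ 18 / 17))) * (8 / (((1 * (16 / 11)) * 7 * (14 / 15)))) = 1746030000000 / 2000033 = 873000.60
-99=-99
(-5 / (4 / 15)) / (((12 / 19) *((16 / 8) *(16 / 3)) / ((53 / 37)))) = -75525 / 18944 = -3.99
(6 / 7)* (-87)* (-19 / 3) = 3306 / 7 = 472.29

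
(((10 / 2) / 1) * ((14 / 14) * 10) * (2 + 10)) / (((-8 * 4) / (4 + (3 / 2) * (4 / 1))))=-375 / 2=-187.50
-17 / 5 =-3.40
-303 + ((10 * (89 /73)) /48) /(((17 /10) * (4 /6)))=-3005959 /9928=-302.78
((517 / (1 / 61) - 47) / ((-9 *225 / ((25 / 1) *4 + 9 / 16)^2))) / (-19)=8152386269 / 984960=8276.87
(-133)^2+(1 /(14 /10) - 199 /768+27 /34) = 1616747263 /91392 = 17690.25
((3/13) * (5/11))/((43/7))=105/6149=0.02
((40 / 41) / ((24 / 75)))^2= 15625 / 1681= 9.30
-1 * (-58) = 58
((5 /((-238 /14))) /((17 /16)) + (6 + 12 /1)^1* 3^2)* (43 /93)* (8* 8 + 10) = 148720316 /26877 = 5533.37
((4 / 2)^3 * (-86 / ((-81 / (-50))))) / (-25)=1376 / 81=16.99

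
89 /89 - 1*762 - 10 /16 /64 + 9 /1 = -385029 /512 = -752.01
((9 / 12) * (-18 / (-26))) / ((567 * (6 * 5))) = 1 / 32760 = 0.00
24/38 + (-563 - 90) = -12395/19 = -652.37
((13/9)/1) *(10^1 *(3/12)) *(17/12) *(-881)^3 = -755596614305/216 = -3498132473.63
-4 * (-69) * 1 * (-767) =-211692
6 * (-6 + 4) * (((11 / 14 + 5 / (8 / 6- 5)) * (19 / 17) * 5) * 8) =310.04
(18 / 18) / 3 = 1 / 3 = 0.33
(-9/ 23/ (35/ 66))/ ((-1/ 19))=11286/ 805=14.02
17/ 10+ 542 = 5437/ 10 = 543.70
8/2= 4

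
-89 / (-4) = 89 / 4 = 22.25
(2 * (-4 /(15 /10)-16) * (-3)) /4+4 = 32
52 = 52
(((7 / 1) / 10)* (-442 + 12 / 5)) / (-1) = 307.72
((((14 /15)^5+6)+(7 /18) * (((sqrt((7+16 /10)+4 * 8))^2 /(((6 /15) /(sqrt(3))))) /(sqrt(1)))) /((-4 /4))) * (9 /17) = -1421 * sqrt(3) /68 - 5094074 /1434375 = -39.75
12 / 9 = 4 / 3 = 1.33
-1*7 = -7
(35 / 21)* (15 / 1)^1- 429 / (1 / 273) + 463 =-116629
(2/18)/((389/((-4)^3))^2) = 0.00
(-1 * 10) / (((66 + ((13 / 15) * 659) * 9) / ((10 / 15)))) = -0.00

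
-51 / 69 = -17 / 23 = -0.74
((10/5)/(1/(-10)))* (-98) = 1960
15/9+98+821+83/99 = 91229/99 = 921.51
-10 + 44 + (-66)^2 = 4390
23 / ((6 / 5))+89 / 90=907 / 45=20.16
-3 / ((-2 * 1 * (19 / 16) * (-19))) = -24 / 361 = -0.07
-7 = -7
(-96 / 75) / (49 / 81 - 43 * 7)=648 / 152075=0.00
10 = 10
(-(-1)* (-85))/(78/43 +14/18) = -1935/59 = -32.80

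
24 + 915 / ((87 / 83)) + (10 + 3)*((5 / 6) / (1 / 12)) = 29781 / 29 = 1026.93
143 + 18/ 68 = 4871/ 34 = 143.26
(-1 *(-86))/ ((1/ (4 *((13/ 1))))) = 4472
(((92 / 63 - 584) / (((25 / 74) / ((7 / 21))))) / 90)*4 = -217264 / 8505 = -25.55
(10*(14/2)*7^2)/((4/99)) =169785/2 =84892.50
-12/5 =-2.40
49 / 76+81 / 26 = 3715 / 988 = 3.76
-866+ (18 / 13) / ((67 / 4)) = -754214 / 871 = -865.92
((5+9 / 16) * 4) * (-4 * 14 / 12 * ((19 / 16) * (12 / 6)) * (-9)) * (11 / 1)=390621 / 16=24413.81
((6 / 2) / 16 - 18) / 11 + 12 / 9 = -151 / 528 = -0.29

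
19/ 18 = 1.06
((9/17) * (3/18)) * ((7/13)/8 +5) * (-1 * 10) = -465/104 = -4.47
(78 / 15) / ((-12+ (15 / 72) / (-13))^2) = 2530944 / 70275005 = 0.04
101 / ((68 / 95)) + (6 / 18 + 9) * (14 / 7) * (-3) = 85.10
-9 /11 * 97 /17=-873 /187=-4.67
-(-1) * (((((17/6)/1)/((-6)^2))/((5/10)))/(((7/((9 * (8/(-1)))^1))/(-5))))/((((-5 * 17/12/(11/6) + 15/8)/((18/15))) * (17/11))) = -3872/1225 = -3.16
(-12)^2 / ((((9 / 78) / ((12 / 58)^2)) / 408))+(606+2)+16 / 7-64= 131530352 / 5887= 22342.51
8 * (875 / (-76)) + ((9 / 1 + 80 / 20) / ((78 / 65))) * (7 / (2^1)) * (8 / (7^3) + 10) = 536155 / 1862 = 287.95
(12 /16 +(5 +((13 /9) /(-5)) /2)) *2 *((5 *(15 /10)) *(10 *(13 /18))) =65585 /108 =607.27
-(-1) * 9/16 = 0.56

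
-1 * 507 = -507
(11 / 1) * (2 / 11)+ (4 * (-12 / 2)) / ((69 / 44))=-306 / 23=-13.30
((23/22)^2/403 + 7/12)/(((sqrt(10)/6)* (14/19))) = 814454* sqrt(10)/1706705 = 1.51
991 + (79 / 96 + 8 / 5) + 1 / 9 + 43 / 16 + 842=2647039 / 1440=1838.22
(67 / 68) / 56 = 67 / 3808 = 0.02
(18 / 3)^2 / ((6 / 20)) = 120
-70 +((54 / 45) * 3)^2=-1426 / 25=-57.04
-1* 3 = -3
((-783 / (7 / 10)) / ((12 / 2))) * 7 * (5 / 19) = -6525 / 19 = -343.42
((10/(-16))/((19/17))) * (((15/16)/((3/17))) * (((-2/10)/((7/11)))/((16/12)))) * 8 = 47685/8512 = 5.60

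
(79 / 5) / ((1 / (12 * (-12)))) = -11376 / 5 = -2275.20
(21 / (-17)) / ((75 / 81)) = -567 / 425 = -1.33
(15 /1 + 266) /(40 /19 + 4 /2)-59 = 9.45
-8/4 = -2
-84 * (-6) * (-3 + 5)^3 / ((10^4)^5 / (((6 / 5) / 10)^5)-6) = 0.00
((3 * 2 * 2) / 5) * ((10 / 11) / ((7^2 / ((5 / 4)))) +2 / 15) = 5062 / 13475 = 0.38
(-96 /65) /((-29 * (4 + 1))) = 96 /9425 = 0.01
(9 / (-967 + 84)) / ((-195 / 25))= 15 / 11479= 0.00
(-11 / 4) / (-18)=11 / 72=0.15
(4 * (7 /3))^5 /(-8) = -2151296 /243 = -8853.07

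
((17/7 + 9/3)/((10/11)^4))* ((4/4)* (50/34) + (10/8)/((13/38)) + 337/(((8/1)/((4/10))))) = 27018691733/154700000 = 174.65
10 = 10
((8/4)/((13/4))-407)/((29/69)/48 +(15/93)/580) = -15730069104/349687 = -44983.28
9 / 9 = 1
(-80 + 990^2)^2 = 960439200400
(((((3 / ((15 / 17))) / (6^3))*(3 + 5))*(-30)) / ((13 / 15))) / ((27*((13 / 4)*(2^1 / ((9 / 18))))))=-170 / 13689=-0.01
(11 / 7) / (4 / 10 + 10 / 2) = 55 / 189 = 0.29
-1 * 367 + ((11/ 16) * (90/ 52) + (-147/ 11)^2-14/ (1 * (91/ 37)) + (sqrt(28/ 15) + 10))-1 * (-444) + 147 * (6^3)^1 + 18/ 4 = 2 * sqrt(105)/ 15 + 1611637127/ 50336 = 32018.95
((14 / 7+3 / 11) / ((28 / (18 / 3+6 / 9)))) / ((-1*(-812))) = 125 / 187572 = 0.00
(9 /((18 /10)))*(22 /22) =5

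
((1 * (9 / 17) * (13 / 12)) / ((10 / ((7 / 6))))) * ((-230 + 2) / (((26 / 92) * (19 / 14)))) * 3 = -10143 / 85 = -119.33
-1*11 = -11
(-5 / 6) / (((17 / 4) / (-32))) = 320 / 51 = 6.27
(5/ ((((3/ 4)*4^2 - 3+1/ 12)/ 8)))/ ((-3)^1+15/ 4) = 640/ 109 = 5.87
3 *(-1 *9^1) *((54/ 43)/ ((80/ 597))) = -435213/ 1720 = -253.03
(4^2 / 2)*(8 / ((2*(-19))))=-32 / 19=-1.68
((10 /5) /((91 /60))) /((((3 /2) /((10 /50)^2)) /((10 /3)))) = 32 /273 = 0.12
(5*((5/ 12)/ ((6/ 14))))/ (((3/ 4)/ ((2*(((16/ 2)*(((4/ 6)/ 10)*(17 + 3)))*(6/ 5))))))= 4480/ 27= 165.93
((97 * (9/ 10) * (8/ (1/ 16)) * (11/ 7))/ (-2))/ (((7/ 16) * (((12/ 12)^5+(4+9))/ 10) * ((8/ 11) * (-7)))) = 6760512/ 2401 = 2815.71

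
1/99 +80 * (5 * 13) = 514801/99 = 5200.01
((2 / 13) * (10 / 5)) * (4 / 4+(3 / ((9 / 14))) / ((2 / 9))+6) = 112 / 13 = 8.62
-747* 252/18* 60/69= -9093.91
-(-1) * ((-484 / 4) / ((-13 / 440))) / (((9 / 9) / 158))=8411920 / 13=647070.77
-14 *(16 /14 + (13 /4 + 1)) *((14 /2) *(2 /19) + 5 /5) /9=-1661 /114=-14.57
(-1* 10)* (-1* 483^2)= 2332890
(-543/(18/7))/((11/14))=-8869/33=-268.76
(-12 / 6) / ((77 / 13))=-26 / 77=-0.34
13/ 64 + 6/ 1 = 397/ 64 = 6.20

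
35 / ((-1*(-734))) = 0.05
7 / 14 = 1 / 2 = 0.50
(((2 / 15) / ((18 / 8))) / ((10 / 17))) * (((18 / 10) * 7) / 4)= 119 / 375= 0.32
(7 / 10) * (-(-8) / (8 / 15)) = 10.50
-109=-109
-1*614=-614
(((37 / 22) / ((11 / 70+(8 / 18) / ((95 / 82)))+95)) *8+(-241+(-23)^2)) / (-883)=-3624769224 / 11108010199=-0.33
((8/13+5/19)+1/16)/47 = 3719/185744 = 0.02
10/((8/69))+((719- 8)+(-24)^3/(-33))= 53511/44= 1216.16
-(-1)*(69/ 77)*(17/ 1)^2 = 19941/ 77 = 258.97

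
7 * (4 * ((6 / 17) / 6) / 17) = 28 / 289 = 0.10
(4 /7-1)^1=-3 /7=-0.43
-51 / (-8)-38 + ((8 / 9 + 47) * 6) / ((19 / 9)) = 15881 / 152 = 104.48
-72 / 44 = -18 / 11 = -1.64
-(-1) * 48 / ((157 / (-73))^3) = -4.83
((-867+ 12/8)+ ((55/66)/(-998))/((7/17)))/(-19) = 36278383/796404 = 45.55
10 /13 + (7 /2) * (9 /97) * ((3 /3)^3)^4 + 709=1790857 /2522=710.09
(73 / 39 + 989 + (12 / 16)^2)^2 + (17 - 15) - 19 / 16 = 382734325393 / 389376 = 982942.77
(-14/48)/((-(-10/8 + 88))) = 7/2082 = 0.00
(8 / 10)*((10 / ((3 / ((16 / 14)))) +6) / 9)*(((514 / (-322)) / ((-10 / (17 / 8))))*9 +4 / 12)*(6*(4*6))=107814632 / 253575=425.18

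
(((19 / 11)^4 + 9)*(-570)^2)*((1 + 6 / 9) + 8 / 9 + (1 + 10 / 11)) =4181960458000 / 161051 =25966684.21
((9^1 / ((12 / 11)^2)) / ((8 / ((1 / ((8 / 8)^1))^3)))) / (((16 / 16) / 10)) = 605 / 64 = 9.45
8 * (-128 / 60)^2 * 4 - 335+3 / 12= -170203 / 900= -189.11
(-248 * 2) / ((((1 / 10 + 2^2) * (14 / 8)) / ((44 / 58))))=-436480 / 8323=-52.44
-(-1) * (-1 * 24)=-24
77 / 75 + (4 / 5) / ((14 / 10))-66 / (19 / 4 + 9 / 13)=-1564363 / 148575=-10.53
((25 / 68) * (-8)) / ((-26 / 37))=925 / 221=4.19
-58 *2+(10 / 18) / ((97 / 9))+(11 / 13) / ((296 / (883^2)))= 788649707 / 373256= 2112.89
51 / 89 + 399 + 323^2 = 104728.57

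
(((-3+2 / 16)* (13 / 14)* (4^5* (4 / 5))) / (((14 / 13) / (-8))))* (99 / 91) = 17674.30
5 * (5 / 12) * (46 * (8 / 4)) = 575 / 3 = 191.67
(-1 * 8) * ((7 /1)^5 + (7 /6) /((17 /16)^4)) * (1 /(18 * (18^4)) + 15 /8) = -14920889528269697 /59181978348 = -252118.80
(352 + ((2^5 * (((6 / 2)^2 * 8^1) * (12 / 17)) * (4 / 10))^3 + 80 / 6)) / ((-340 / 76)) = -9637326695276152 / 156601875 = -61540302.09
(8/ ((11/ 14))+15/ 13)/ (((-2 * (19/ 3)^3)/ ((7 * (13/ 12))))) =-102123/ 603592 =-0.17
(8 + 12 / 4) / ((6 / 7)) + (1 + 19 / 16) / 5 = 637 / 48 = 13.27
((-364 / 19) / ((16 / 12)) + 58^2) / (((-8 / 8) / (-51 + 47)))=254572 / 19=13398.53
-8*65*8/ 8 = -520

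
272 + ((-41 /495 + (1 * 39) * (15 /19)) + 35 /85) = 48464087 /159885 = 303.12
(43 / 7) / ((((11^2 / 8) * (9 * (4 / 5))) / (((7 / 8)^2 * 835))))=36.06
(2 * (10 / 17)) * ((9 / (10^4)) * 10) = 9 / 850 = 0.01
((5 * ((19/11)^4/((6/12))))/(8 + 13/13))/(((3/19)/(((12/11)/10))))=9904396/1449459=6.83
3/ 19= 0.16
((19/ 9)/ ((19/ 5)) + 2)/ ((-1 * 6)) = -23/ 54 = -0.43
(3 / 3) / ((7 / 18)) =18 / 7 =2.57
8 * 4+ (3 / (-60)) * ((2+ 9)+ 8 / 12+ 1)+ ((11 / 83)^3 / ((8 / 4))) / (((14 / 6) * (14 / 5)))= 52729353041 / 1681053780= 31.37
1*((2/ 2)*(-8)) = -8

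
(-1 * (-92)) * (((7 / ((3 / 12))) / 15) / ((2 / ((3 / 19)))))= 1288 / 95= 13.56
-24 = -24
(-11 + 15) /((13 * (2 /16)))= 32 /13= 2.46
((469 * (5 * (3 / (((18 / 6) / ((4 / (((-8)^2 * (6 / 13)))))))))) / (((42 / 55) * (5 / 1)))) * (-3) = -47905 / 192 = -249.51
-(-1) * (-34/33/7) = -34/231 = -0.15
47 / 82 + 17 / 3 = 1535 / 246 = 6.24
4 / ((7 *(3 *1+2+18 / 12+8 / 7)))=8 / 107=0.07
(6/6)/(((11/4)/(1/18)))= 2/99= 0.02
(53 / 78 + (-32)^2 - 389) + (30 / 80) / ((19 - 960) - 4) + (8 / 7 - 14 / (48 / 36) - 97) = 17340587 / 32760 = 529.32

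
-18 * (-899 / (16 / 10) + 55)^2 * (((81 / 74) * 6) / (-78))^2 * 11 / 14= -10680386015475 / 414598912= -25760.77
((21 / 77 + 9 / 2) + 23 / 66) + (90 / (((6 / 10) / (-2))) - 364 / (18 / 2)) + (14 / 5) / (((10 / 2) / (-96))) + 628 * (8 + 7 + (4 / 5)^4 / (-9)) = 557019527 / 61875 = 9002.34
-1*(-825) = 825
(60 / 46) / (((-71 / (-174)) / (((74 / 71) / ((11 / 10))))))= 3862800 / 1275373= 3.03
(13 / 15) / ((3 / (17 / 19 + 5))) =1456 / 855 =1.70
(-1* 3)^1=-3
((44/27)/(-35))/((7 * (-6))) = 22/19845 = 0.00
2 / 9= 0.22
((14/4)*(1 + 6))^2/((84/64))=1372/3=457.33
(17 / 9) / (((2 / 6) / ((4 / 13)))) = 68 / 39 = 1.74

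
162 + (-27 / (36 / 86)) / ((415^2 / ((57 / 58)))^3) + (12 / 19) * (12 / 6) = 6183642168107867091591957 / 37875306638958569750000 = 163.26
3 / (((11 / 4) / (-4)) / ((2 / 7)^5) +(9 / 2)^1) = -1536 / 182573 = -0.01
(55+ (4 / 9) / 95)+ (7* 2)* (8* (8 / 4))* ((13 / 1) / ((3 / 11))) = 9176149 / 855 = 10732.34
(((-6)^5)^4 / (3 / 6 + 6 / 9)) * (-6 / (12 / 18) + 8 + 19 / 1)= 394865111526801408 / 7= 56409301646685915.43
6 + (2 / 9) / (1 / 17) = 88 / 9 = 9.78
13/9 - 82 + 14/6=-704/9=-78.22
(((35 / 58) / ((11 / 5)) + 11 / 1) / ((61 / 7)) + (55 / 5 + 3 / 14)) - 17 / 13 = 19833259 / 1770769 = 11.20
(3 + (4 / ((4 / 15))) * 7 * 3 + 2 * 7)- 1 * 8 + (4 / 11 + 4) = 3612 / 11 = 328.36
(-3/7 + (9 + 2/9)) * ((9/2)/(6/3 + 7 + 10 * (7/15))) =831/287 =2.90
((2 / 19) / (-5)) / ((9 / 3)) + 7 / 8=1979 / 2280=0.87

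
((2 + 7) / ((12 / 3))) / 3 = 3 / 4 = 0.75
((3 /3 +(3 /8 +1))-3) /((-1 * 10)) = 1 /16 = 0.06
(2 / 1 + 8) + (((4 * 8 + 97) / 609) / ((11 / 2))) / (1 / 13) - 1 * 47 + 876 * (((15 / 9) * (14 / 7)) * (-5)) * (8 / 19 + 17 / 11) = -1219670357 / 42427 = -28747.50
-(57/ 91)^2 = -3249/ 8281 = -0.39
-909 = -909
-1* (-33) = 33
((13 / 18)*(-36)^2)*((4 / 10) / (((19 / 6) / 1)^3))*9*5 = 3639168 / 6859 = 530.57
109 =109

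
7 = 7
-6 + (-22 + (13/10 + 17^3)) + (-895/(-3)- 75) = 153289/30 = 5109.63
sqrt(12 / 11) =2 * sqrt(33) / 11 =1.04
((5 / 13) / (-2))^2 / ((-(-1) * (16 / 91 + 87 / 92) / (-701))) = -2821525 / 122057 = -23.12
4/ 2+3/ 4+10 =51/ 4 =12.75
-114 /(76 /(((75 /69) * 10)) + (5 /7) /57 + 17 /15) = -947625 /67646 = -14.01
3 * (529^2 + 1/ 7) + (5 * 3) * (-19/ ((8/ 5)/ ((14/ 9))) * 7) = 70357043/ 84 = 837583.85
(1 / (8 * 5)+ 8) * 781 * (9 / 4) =2256309 / 160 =14101.93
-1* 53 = -53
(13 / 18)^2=169 / 324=0.52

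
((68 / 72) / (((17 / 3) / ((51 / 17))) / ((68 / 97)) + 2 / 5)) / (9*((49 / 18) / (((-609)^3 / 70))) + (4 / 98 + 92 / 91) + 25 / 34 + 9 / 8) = 9698063422320 / 92532940735931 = 0.10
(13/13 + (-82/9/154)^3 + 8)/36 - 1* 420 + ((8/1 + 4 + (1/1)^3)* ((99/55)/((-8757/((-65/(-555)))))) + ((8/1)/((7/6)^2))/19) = -613837188439209688/1463465008456605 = -419.44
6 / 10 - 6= -27 / 5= -5.40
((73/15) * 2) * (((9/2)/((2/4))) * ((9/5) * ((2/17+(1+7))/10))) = 271998/2125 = 128.00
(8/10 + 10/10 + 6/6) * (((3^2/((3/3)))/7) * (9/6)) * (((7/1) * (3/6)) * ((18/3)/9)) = 63/5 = 12.60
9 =9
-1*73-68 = -141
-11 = -11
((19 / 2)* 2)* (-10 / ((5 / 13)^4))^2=61995534796 / 15625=3967714.23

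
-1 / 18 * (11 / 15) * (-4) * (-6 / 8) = -11 / 90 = -0.12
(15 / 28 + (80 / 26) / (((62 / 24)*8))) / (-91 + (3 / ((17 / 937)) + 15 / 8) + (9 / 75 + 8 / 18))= 59096250 / 6628918387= 0.01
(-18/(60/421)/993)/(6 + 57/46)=-0.02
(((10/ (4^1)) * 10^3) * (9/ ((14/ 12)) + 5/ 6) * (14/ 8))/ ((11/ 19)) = 4263125/ 66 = 64592.80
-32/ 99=-0.32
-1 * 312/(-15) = 104/5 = 20.80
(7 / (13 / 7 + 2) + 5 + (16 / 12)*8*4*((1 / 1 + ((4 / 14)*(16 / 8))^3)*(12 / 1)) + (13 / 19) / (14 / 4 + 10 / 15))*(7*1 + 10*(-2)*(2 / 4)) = -2703225358 / 1466325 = -1843.54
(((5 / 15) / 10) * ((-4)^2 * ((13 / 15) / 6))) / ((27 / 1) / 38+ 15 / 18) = 247 / 4950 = 0.05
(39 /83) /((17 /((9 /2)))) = 351 /2822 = 0.12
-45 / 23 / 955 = -9 / 4393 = -0.00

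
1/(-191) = -1/191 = -0.01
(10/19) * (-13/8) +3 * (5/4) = 55/19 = 2.89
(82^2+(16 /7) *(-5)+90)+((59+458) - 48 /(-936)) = 7319.62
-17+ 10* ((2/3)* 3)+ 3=6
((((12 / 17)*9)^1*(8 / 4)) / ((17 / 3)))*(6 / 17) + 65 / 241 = 1.06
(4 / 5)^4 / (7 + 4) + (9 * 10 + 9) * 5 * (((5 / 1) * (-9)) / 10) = -30627613 / 13750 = -2227.46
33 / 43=0.77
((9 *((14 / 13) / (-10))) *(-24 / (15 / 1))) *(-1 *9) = -4536 / 325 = -13.96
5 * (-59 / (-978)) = 295 / 978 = 0.30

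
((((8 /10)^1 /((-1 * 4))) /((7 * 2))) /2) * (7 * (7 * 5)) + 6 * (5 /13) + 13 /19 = 1227 /988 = 1.24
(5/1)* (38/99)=190/99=1.92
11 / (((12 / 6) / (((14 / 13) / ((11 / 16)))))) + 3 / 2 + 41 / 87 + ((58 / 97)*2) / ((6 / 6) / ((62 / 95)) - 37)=565744293 / 53610154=10.55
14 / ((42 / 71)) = 71 / 3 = 23.67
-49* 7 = -343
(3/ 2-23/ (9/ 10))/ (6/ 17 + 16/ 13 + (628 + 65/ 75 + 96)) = -478465/ 14449098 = -0.03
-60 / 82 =-30 / 41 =-0.73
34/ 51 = 2/ 3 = 0.67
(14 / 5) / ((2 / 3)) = 21 / 5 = 4.20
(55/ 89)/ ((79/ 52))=2860/ 7031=0.41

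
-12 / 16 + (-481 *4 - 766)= -10763 / 4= -2690.75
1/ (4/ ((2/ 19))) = 0.03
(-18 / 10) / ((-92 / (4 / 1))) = 0.08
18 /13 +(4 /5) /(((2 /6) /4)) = 714 /65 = 10.98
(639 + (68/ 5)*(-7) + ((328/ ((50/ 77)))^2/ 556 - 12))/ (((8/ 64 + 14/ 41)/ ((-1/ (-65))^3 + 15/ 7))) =993928871982448/ 218392890625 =4551.10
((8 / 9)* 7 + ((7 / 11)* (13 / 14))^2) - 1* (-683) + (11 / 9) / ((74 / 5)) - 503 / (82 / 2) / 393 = 689.62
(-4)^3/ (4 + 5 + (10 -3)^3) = -2/ 11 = -0.18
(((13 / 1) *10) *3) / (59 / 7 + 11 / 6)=16380 / 431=38.00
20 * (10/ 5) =40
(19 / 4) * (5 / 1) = 95 / 4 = 23.75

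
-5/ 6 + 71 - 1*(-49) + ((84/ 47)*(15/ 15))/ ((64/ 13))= 269659/ 2256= 119.53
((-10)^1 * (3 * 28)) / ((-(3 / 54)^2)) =272160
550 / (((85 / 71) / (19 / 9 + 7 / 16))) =1170.86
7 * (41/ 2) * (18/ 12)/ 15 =287/ 20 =14.35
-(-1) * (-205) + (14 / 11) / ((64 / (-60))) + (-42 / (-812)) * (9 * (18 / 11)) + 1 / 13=-6812841 / 33176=-205.35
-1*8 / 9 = -8 / 9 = -0.89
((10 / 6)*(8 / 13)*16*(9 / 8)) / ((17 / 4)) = 960 / 221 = 4.34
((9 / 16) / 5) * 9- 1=1 / 80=0.01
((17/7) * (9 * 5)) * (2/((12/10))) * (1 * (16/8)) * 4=1457.14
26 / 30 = 13 / 15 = 0.87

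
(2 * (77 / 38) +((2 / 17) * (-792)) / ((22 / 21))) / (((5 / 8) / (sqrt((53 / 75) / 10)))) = -109676 * sqrt(1590) / 121125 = -36.11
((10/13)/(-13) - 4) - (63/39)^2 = -1127/169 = -6.67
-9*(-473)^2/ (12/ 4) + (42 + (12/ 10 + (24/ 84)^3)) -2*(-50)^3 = -421143.78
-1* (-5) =5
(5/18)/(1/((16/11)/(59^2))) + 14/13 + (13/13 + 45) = 210907348/4480047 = 47.08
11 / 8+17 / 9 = 235 / 72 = 3.26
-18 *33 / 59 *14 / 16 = -2079 / 236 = -8.81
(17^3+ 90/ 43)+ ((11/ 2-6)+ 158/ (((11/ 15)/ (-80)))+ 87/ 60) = -116550233/ 9460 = -12320.32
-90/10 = -9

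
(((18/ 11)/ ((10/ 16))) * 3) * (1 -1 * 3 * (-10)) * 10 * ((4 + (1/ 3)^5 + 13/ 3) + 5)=3215072/ 99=32475.47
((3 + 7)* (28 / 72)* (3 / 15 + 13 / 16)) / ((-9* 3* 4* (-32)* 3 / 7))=0.00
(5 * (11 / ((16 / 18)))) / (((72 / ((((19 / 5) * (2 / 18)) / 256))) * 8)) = 209 / 1179648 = 0.00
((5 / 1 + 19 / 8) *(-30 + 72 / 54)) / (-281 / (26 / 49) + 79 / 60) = 0.40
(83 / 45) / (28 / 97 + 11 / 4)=32204 / 53055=0.61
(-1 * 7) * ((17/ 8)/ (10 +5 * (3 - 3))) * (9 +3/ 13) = -357/ 26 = -13.73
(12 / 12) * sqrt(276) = 2 * sqrt(69) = 16.61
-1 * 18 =-18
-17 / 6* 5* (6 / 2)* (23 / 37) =-1955 / 74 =-26.42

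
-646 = -646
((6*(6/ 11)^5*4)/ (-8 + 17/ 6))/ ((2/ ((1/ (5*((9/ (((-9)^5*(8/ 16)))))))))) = 1836660096/ 24962905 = 73.58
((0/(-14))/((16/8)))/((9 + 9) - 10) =0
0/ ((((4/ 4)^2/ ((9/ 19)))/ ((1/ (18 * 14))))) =0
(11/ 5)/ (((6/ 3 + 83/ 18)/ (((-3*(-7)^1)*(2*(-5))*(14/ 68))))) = -4158/ 289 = -14.39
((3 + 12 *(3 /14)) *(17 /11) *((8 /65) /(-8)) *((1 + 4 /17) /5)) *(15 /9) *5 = -0.27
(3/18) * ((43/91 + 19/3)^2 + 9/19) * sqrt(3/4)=6.75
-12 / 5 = -2.40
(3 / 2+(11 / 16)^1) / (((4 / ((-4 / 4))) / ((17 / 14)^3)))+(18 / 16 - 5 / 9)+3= 584867 / 225792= 2.59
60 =60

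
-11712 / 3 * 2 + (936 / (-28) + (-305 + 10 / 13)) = -741255 / 91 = -8145.66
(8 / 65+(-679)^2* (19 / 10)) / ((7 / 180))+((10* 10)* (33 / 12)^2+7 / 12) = 12299144675 / 546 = 22525906.00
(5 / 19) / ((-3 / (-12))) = 20 / 19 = 1.05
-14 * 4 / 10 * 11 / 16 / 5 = -77 / 100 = -0.77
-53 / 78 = -0.68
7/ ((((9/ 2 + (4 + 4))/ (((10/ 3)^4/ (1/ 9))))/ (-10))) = -56000/ 9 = -6222.22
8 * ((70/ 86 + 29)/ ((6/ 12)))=20512/ 43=477.02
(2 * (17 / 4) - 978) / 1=-969.50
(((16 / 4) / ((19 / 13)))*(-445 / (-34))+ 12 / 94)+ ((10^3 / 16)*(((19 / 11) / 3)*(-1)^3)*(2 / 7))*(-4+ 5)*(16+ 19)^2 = -12558.75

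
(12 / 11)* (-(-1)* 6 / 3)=24 / 11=2.18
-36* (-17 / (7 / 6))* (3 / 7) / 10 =5508 / 245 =22.48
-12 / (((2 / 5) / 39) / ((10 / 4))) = -2925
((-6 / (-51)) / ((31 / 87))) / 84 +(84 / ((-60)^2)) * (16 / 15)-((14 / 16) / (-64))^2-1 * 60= -65244671834077 / 1087930368000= -59.97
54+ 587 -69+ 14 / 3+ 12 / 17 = 29446 / 51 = 577.37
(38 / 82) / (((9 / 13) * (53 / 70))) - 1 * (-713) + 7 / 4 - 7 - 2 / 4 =708.13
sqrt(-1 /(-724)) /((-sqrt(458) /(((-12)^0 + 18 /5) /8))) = -23 * sqrt(82898) /6631840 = -0.00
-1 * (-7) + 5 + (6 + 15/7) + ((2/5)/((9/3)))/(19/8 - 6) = 61223/3045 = 20.11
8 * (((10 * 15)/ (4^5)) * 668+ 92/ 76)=240919/ 304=792.50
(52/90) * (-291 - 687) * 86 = -728936/15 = -48595.73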